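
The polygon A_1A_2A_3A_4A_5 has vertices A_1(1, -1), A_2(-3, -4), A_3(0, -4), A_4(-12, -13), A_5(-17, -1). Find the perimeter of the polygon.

|A_1A_2| = √((-4)² + (-3)²) = √25 = 5
|A_2A_3| = √((3)² + (0)²) = √9 = 3
|A_3A_4| = √((-12)² + (-9)²) = √225 = 15
|A_4A_5| = √((-5)² + (12)²) = √169 = 13
|A_5A_1| = √((18)² + (0)²) = √324 = 18
Perimeter = 5 + 3 + 15 + 13 + 18 = 54.

54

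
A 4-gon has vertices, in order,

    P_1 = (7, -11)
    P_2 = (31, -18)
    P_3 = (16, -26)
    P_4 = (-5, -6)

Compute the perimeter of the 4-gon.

|P_1P_2| = √((24)² + (-7)²) = √625 = 25
|P_2P_3| = √((-15)² + (-8)²) = √289 = 17
|P_3P_4| = √((-21)² + (20)²) = √841 = 29
|P_4P_1| = √((12)² + (-5)²) = √169 = 13
Perimeter = 25 + 17 + 29 + 13 = 84.

84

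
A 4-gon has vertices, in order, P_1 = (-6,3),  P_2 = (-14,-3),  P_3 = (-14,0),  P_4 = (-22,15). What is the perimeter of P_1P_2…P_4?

|P_1P_2| = √((-8)² + (-6)²) = √100 = 10
|P_2P_3| = √((0)² + (3)²) = √9 = 3
|P_3P_4| = √((-8)² + (15)²) = √289 = 17
|P_4P_1| = √((16)² + (-12)²) = √400 = 20
Perimeter = 10 + 3 + 17 + 20 = 50.

50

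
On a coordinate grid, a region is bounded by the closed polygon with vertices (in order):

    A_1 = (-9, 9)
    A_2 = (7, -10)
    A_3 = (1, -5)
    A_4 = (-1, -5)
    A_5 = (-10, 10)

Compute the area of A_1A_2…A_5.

34

Cross-terms: 27, -25, -10, -60, 0  ⇒  Σ = -68
Area = |Σ|/2 = 34.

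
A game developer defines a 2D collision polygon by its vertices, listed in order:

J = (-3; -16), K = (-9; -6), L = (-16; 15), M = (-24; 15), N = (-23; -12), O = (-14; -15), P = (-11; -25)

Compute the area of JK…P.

Apply Gauss's area formula: 2A = Σ (x_i·y_{i+1} − x_{i+1}·y_i), indices taken mod 7.
Σ = (-126) + (-231) + (120) + (633) + (177) + (185) + (101) = 859
Area = |Σ|/2 = 429.5.

429.5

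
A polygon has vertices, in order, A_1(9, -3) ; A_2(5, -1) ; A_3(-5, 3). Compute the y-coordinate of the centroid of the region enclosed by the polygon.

-1/3

Apply Gauss's area formula. First the cross-terms c_i = x_i·y_{i+1} − x_{i+1}·y_i:
  6, 10, -12  ⇒  2A = 4, A = 2.
Then Σ (y_i + y_{i+1})·c_i = -4, so ȳ = -4 / (6·2) = -1/3.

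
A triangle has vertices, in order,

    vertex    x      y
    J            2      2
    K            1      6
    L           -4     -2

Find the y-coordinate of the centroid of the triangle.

2

Apply the surveyor's formula. First the cross-terms c_i = x_i·y_{i+1} − x_{i+1}·y_i:
  10, 22, -4  ⇒  2A = 28, A = 14.
Then Σ (y_i + y_{i+1})·c_i = 168, so ȳ = 168 / (6·14) = 2.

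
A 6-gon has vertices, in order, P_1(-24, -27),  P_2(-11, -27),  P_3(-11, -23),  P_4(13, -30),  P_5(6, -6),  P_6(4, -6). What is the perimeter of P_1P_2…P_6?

|P_1P_2| = √((13)² + (0)²) = √169 = 13
|P_2P_3| = √((0)² + (4)²) = √16 = 4
|P_3P_4| = √((24)² + (-7)²) = √625 = 25
|P_4P_5| = √((-7)² + (24)²) = √625 = 25
|P_5P_6| = √((-2)² + (0)²) = √4 = 2
|P_6P_1| = √((-28)² + (-21)²) = √1225 = 35
Perimeter = 13 + 4 + 25 + 25 + 2 + 35 = 104.

104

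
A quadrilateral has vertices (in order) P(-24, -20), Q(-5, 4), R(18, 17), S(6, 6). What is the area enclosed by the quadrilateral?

161.5

Apply the shoelace (surveyor's) formula: 2A = Σ (x_i·y_{i+1} − x_{i+1}·y_i), indices taken mod 4.
P→Q: (-24)(4) − (-5)(-20) = -196
Q→R: (-5)(17) − (18)(4) = -157
R→S: (18)(6) − (6)(17) = 6
S→P: (6)(-20) − (-24)(6) = 24
Σ = -323
Area = |Σ|/2 = 161.5.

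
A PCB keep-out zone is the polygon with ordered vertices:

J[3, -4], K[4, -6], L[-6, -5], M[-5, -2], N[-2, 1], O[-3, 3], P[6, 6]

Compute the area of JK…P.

80.5

Apply the surveyor's formula: 2A = Σ (x_i·y_{i+1} − x_{i+1}·y_i), indices taken mod 7.
Σ = (-2) + (-56) + (-13) + (-9) + (-3) + (-36) + (-42) = -161
Area = |Σ|/2 = 80.5.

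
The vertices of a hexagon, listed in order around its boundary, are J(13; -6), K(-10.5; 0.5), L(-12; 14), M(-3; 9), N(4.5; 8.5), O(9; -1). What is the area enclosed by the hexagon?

Cross-terms: -56.5, -141, -66, -66, -81, -41  ⇒  Σ = -451.5
Area = |Σ|/2 = 225.75.

225.75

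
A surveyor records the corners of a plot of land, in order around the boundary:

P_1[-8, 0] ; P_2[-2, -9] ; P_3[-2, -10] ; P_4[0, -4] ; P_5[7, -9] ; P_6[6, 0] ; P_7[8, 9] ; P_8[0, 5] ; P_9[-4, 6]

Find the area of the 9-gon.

163

Apply the shoelace (surveyor's) formula: 2A = Σ (x_i·y_{i+1} − x_{i+1}·y_i), indices taken mod 9.
P_1→P_2: (-8)(-9) − (-2)(0) = 72
P_2→P_3: (-2)(-10) − (-2)(-9) = 2
P_3→P_4: (-2)(-4) − (0)(-10) = 8
P_4→P_5: (0)(-9) − (7)(-4) = 28
P_5→P_6: (7)(0) − (6)(-9) = 54
P_6→P_7: (6)(9) − (8)(0) = 54
P_7→P_8: (8)(5) − (0)(9) = 40
P_8→P_9: (0)(6) − (-4)(5) = 20
P_9→P_1: (-4)(0) − (-8)(6) = 48
Σ = 326
Area = |Σ|/2 = 163.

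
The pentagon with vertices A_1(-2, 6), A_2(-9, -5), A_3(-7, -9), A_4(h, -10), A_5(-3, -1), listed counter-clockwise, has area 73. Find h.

The doubled signed area Σ (x_i y_{i+1} − x_{i+1} y_i) is linear in h.
With h=0 it equals 130; the coefficient of h is 8 (from the two edges through A_4).
So 8·h + 130 = 2·73 = 146 ⇒ h = 2.

2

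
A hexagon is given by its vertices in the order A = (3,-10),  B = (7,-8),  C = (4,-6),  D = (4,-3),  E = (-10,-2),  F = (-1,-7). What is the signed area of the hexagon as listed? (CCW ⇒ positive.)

Apply Gauss's area formula: 2A = Σ (x_i·y_{i+1} − x_{i+1}·y_i), indices taken mod 6.
Σ = (46) + (-10) + (12) + (-38) + (68) + (31) = 109
Signed area = Σ/2 = 54.5 (positive ⇒ counter-clockwise traversal).

54.5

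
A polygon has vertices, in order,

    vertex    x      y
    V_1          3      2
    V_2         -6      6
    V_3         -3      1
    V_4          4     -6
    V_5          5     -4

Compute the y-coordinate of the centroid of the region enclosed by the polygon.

35/138

Apply the surveyor's formula. First the cross-terms c_i = x_i·y_{i+1} − x_{i+1}·y_i:
  30, 12, 14, 14, 22  ⇒  2A = 92, A = 46.
Then Σ (y_i + y_{i+1})·c_i = 70, so ȳ = 70 / (6·46) = 35/138.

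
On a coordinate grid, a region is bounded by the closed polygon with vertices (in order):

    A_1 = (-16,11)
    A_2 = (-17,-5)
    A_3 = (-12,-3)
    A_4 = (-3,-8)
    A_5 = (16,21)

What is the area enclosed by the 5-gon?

461

Apply the surveyor's formula: 2A = Σ (x_i·y_{i+1} − x_{i+1}·y_i), indices taken mod 5.
A_1→A_2: (-16)(-5) − (-17)(11) = 267
A_2→A_3: (-17)(-3) − (-12)(-5) = -9
A_3→A_4: (-12)(-8) − (-3)(-3) = 87
A_4→A_5: (-3)(21) − (16)(-8) = 65
A_5→A_1: (16)(11) − (-16)(21) = 512
Σ = 922
Area = |Σ|/2 = 461.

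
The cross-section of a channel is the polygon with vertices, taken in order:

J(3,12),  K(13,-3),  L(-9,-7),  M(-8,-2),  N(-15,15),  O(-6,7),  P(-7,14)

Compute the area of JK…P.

Apply the shoelace (surveyor's) formula: 2A = Σ (x_i·y_{i+1} − x_{i+1}·y_i), indices taken mod 7.
Σ = (-165) + (-118) + (-38) + (-150) + (-15) + (-35) + (-126) = -647
Area = |Σ|/2 = 323.5.

323.5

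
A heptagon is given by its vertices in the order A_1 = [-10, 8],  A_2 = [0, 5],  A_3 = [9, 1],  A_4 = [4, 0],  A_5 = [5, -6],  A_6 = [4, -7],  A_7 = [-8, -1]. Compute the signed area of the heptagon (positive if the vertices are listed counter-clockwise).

A_1→A_2: (-10)(5) − (0)(8) = -50
A_2→A_3: (0)(1) − (9)(5) = -45
A_3→A_4: (9)(0) − (4)(1) = -4
A_4→A_5: (4)(-6) − (5)(0) = -24
A_5→A_6: (5)(-7) − (4)(-6) = -11
A_6→A_7: (4)(-1) − (-8)(-7) = -60
A_7→A_1: (-8)(8) − (-10)(-1) = -74
Σ = -268
Signed area = Σ/2 = -134 (negative ⇒ clockwise traversal).

-134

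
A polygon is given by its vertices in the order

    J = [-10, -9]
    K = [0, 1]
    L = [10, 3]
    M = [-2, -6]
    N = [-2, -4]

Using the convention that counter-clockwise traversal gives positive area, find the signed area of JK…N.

-50

Apply the surveyor's formula: 2A = Σ (x_i·y_{i+1} − x_{i+1}·y_i), indices taken mod 5.
Σ = (-10) + (-10) + (-54) + (-4) + (-22) = -100
Signed area = Σ/2 = -50 (negative ⇒ clockwise traversal).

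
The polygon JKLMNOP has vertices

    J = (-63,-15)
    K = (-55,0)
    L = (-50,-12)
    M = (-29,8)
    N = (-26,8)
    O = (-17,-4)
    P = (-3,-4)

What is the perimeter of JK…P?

152

|JK| = √((8)² + (15)²) = √289 = 17
|KL| = √((5)² + (-12)²) = √169 = 13
|LM| = √((21)² + (20)²) = √841 = 29
|MN| = √((3)² + (0)²) = √9 = 3
|NO| = √((9)² + (-12)²) = √225 = 15
|OP| = √((14)² + (0)²) = √196 = 14
|PJ| = √((-60)² + (-11)²) = √3721 = 61
Perimeter = 17 + 13 + 29 + 3 + 15 + 14 + 61 = 152.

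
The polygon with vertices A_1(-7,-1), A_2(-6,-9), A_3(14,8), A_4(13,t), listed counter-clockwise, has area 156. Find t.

The doubled signed area Σ (x_i y_{i+1} − x_{i+1} y_i) is linear in t.
With t=0 it equals 18; the coefficient of t is 21 (from the two edges through A_4).
So 21·t + 18 = 2·156 = 312 ⇒ t = 14.

14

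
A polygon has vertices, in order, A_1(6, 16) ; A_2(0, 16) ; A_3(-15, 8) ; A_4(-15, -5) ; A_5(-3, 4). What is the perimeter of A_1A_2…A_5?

|A_1A_2| = √((-6)² + (0)²) = √36 = 6
|A_2A_3| = √((-15)² + (-8)²) = √289 = 17
|A_3A_4| = √((0)² + (-13)²) = √169 = 13
|A_4A_5| = √((12)² + (9)²) = √225 = 15
|A_5A_1| = √((9)² + (12)²) = √225 = 15
Perimeter = 6 + 17 + 13 + 15 + 15 = 66.

66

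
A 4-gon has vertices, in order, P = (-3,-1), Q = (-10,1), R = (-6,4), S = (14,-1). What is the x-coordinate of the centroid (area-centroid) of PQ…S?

Apply Gauss's area formula. First the cross-terms c_i = x_i·y_{i+1} − x_{i+1}·y_i:
  -13, -34, -50, -17  ⇒  2A = -114, A = -57.
Then Σ (x_i + x_{i+1})·c_i = 126, so x̄ = 126 / (6·(-57)) = -7/19.

-7/19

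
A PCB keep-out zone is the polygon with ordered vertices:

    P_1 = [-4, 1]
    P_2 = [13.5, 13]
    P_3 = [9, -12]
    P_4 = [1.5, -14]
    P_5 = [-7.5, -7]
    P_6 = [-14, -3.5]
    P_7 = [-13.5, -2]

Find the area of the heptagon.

340.25

Σ = (-65.5) + (-279) + (-108) + (-115.5) + (-71.75) + (-19.25) + (-21.5) = -680.5
Area = |Σ|/2 = 340.25.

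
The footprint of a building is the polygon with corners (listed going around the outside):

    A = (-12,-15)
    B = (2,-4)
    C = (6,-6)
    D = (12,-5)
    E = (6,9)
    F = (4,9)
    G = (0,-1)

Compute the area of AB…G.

136

Apply the shoelace (surveyor's) formula: 2A = Σ (x_i·y_{i+1} − x_{i+1}·y_i), indices taken mod 7.
Σ = (78) + (12) + (42) + (138) + (18) + (-4) + (-12) = 272
Area = |Σ|/2 = 136.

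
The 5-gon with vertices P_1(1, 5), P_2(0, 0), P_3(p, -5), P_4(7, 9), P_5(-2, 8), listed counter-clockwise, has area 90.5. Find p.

The doubled signed area Σ (x_i y_{i+1} − x_{i+1} y_i) is linear in p.
With p=0 it equals 91; the coefficient of p is 9 (from the two edges through P_3).
So 9·p + 91 = 2·90.5 = 181 ⇒ p = 10.

10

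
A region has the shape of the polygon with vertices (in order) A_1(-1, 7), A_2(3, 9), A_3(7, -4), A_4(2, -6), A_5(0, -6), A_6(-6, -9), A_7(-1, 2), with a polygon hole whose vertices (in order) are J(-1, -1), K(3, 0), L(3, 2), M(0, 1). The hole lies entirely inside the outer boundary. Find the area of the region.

Outer boundary:
A_1→A_2: (-1)(9) − (3)(7) = -30
A_2→A_3: (3)(-4) − (7)(9) = -75
A_3→A_4: (7)(-6) − (2)(-4) = -34
A_4→A_5: (2)(-6) − (0)(-6) = -12
A_5→A_6: (0)(-9) − (-6)(-6) = -36
A_6→A_7: (-6)(2) − (-1)(-9) = -21
A_7→A_1: (-1)(7) − (-1)(2) = -5
Σ = -213
Area = |Σ|/2 = 106.5.
Hole:
Apply the shoelace (surveyor's) formula: 2A = Σ (x_i·y_{i+1} − x_{i+1}·y_i), indices taken mod 4.
Cross-terms: 3, 6, 3, 1  ⇒  Σ = 13
Area = |Σ|/2 = 6.5.
Net area = 106.5 − 6.5 = 100.

100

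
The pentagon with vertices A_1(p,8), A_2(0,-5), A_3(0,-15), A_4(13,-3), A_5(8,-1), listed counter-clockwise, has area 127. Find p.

Write out the shoelace sum; only the two edges meeting at A_1 involve p:
2·Area = [(8·8 − p·(-1)) + (p·(-5) − 0·8)] + 206
       = -4·p + 270 = 254
⇒ p = 4.

4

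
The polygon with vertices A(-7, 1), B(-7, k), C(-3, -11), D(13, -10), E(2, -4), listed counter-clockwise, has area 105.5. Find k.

-3

Write out the shoelace sum; only the two edges meeting at B involve k:
2·Area = [((-7)·k − (-7)·1) + ((-7)·(-11) − (-3)·k)] + 115
       = -4·k + 199 = 211
⇒ k = -3.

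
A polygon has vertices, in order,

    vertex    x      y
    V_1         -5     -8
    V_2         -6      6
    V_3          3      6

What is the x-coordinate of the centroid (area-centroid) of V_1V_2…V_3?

-8/3

Apply the shoelace formula. First the cross-terms c_i = x_i·y_{i+1} − x_{i+1}·y_i:
  -78, -54, 6  ⇒  2A = -126, A = -63.
Then Σ (x_i + x_{i+1})·c_i = 1008, so x̄ = 1008 / (6·(-63)) = -8/3.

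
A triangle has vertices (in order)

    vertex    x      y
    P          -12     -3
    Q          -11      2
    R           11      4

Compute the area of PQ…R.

54

Σ = (-57) + (-66) + (15) = -108
Area = |Σ|/2 = 54.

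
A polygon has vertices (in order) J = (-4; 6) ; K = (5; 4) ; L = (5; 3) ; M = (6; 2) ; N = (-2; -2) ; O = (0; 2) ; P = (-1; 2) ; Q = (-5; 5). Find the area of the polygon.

37

Apply the shoelace formula: 2A = Σ (x_i·y_{i+1} − x_{i+1}·y_i), indices taken mod 8.
J→K: (-4)(4) − (5)(6) = -46
K→L: (5)(3) − (5)(4) = -5
L→M: (5)(2) − (6)(3) = -8
M→N: (6)(-2) − (-2)(2) = -8
N→O: (-2)(2) − (0)(-2) = -4
O→P: (0)(2) − (-1)(2) = 2
P→Q: (-1)(5) − (-5)(2) = 5
Q→J: (-5)(6) − (-4)(5) = -10
Σ = -74
Area = |Σ|/2 = 37.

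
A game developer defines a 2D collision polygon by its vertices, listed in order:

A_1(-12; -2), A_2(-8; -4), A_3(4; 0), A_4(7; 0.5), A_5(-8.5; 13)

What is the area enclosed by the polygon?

Apply the surveyor's formula: 2A = Σ (x_i·y_{i+1} − x_{i+1}·y_i), indices taken mod 5.
A_1→A_2: (-12)(-4) − (-8)(-2) = 32
A_2→A_3: (-8)(0) − (4)(-4) = 16
A_3→A_4: (4)(0.5) − (7)(0) = 2
A_4→A_5: (7)(13) − (-8.5)(0.5) = 95.25
A_5→A_1: (-8.5)(-2) − (-12)(13) = 173
Σ = 318.25
Area = |Σ|/2 = 159.125.

159.125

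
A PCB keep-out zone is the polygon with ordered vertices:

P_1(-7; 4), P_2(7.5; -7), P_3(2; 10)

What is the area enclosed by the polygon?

Apply the surveyor's formula: 2A = Σ (x_i·y_{i+1} − x_{i+1}·y_i), indices taken mod 3.
Σ = (19) + (89) + (78) = 186
Area = |Σ|/2 = 93.

93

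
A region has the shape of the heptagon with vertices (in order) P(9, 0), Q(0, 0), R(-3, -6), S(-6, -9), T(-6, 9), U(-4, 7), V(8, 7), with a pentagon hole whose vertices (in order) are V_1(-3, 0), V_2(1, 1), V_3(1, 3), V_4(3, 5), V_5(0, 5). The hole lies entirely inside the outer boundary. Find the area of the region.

Outer boundary:
Apply the shoelace formula: 2A = Σ (x_i·y_{i+1} − x_{i+1}·y_i), indices taken mod 7.
Σ = (0) + (0) + (-9) + (-108) + (-6) + (-84) + (-63) = -270
Area = |Σ|/2 = 135.
Hole:
Apply the surveyor's formula: 2A = Σ (x_i·y_{i+1} − x_{i+1}·y_i), indices taken mod 5.
Σ = (-3) + (2) + (-4) + (15) + (15) = 25
Area = |Σ|/2 = 12.5.
Net area = 135 − 12.5 = 122.5.

122.5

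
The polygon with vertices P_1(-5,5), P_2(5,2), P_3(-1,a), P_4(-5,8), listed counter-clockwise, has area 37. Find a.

10

Write out the shoelace sum; only the two edges meeting at P_3 involve a:
2·Area = [(5·a − (-1)·2) + ((-1)·8 − (-5)·a)] + -20
       = 10·a + -26 = 74
⇒ a = 10.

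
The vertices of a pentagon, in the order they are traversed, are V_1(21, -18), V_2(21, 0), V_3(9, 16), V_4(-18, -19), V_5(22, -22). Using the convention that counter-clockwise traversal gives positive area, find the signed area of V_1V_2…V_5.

Apply the shoelace (surveyor's) formula: 2A = Σ (x_i·y_{i+1} − x_{i+1}·y_i), indices taken mod 5.
Σ = (378) + (336) + (117) + (814) + (66) = 1711
Signed area = Σ/2 = 855.5 (positive ⇒ counter-clockwise traversal).

855.5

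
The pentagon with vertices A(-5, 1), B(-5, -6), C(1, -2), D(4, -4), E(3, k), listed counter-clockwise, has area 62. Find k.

6

Write out the shoelace sum; only the two edges meeting at E involve k:
2·Area = [(4·k − 3·(-4)) + (3·1 − (-5)·k)] + 55
       = 9·k + 70 = 124
⇒ k = 6.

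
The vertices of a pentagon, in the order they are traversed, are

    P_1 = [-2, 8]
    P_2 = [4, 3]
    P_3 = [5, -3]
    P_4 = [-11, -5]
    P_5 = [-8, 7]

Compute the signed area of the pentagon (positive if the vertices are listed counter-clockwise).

Apply the shoelace (surveyor's) formula: 2A = Σ (x_i·y_{i+1} − x_{i+1}·y_i), indices taken mod 5.
Σ = (-38) + (-27) + (-58) + (-117) + (-50) = -290
Signed area = Σ/2 = -145 (negative ⇒ clockwise traversal).

-145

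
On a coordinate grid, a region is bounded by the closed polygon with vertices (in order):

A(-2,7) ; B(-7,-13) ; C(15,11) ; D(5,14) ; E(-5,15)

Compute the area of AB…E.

244

Apply the shoelace (surveyor's) formula: 2A = Σ (x_i·y_{i+1} − x_{i+1}·y_i), indices taken mod 5.
A→B: (-2)(-13) − (-7)(7) = 75
B→C: (-7)(11) − (15)(-13) = 118
C→D: (15)(14) − (5)(11) = 155
D→E: (5)(15) − (-5)(14) = 145
E→A: (-5)(7) − (-2)(15) = -5
Σ = 488
Area = |Σ|/2 = 244.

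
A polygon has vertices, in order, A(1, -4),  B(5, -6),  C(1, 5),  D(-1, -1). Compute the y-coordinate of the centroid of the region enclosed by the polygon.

-10/9

Apply Gauss's area formula. First the cross-terms c_i = x_i·y_{i+1} − x_{i+1}·y_i:
  14, 31, 4, 5  ⇒  2A = 54, A = 27.
Then Σ (y_i + y_{i+1})·c_i = -180, so ȳ = -180 / (6·27) = -10/9.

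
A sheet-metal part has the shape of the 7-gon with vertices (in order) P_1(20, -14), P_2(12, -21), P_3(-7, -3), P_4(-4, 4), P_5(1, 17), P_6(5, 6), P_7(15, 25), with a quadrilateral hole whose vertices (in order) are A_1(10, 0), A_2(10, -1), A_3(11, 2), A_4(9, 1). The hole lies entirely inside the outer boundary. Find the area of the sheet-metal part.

Outer boundary:
Apply the shoelace (surveyor's) formula: 2A = Σ (x_i·y_{i+1} − x_{i+1}·y_i), indices taken mod 7.
Σ = (-252) + (-183) + (-40) + (-72) + (-79) + (35) + (-710) = -1301
Area = |Σ|/2 = 650.5.
Hole:
Cross-terms: -10, 31, -7, -10  ⇒  Σ = 4
Area = |Σ|/2 = 2.
Net area = 650.5 − 2 = 648.5.

648.5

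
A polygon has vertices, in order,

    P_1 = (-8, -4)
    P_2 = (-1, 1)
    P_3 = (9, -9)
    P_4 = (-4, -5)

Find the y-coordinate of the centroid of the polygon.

-154/39

Apply the shoelace (surveyor's) formula. First the cross-terms c_i = x_i·y_{i+1} − x_{i+1}·y_i:
  -12, 0, -81, -24  ⇒  2A = -117, A = -58.5.
Then Σ (y_i + y_{i+1})·c_i = 1386, so ȳ = 1386 / (6·(-58.5)) = -154/39.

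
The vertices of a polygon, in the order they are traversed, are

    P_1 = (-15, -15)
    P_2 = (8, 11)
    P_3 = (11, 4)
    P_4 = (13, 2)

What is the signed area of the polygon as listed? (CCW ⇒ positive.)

Apply Gauss's area formula: 2A = Σ (x_i·y_{i+1} − x_{i+1}·y_i), indices taken mod 4.
Σ = (-45) + (-89) + (-30) + (-165) = -329
Signed area = Σ/2 = -164.5 (negative ⇒ clockwise traversal).

-164.5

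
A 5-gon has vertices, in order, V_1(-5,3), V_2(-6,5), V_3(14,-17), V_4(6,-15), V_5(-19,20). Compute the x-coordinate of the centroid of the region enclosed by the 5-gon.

238/205

Apply the shoelace (surveyor's) formula. First the cross-terms c_i = x_i·y_{i+1} − x_{i+1}·y_i:
  -7, 32, -108, -165, 43  ⇒  2A = -205, A = -102.5.
Then Σ (x_i + x_{i+1})·c_i = -714, so x̄ = -714 / (6·(-102.5)) = 238/205.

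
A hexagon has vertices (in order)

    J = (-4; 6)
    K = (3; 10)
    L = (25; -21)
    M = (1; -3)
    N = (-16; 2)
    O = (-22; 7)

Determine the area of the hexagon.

321.5

Cross-terms: -58, -313, -54, -46, -68, -104  ⇒  Σ = -643
Area = |Σ|/2 = 321.5.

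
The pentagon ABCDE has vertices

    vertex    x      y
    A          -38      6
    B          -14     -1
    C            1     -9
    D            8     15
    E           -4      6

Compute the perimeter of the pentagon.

|AB| = √((24)² + (-7)²) = √625 = 25
|BC| = √((15)² + (-8)²) = √289 = 17
|CD| = √((7)² + (24)²) = √625 = 25
|DE| = √((-12)² + (-9)²) = √225 = 15
|EA| = √((-34)² + (0)²) = √1156 = 34
Perimeter = 25 + 17 + 25 + 15 + 34 = 116.

116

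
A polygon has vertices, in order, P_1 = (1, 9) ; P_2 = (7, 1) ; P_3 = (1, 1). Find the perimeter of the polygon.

|P_1P_2| = √((6)² + (-8)²) = √100 = 10
|P_2P_3| = √((-6)² + (0)²) = √36 = 6
|P_3P_1| = √((0)² + (8)²) = √64 = 8
Perimeter = 10 + 6 + 8 = 24.

24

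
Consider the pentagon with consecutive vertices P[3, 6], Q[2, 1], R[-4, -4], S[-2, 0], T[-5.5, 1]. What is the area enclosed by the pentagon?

Apply the shoelace formula: 2A = Σ (x_i·y_{i+1} − x_{i+1}·y_i), indices taken mod 5.
P→Q: (3)(1) − (2)(6) = -9
Q→R: (2)(-4) − (-4)(1) = -4
R→S: (-4)(0) − (-2)(-4) = -8
S→T: (-2)(1) − (-5.5)(0) = -2
T→P: (-5.5)(6) − (3)(1) = -36
Σ = -59
Area = |Σ|/2 = 29.5.

29.5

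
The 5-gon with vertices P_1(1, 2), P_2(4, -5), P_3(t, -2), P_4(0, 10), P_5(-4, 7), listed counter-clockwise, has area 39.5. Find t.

5

Write out the shoelace sum; only the two edges meeting at P_3 involve t:
2·Area = [(4·(-2) − t·(-5)) + (t·10 − 0·(-2))] + 12
       = 15·t + 4 = 79
⇒ t = 5.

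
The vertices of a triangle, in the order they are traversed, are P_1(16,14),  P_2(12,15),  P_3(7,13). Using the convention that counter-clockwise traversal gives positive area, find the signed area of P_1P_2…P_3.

6.5

Σ = (72) + (51) + (-110) = 13
Signed area = Σ/2 = 6.5 (positive ⇒ counter-clockwise traversal).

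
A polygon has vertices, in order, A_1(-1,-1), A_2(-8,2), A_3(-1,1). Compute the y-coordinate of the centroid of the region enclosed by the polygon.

2/3

Apply the surveyor's formula. First the cross-terms c_i = x_i·y_{i+1} − x_{i+1}·y_i:
  -10, -6, 2  ⇒  2A = -14, A = -7.
Then Σ (y_i + y_{i+1})·c_i = -28, so ȳ = -28 / (6·(-7)) = 2/3.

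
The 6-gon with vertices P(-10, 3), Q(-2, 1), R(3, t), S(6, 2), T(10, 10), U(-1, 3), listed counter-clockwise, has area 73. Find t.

-5

The doubled signed area Σ (x_i y_{i+1} − x_{i+1} y_i) is linear in t.
With t=0 it equals 106; the coefficient of t is -8 (from the two edges through R).
So -8·t + 106 = 2·73 = 146 ⇒ t = -5.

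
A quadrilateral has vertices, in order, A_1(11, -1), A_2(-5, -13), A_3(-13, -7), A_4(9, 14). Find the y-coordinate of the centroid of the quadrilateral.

-50/47

Apply the shoelace (surveyor's) formula. First the cross-terms c_i = x_i·y_{i+1} − x_{i+1}·y_i:
  -148, -134, -119, -163  ⇒  2A = -564, A = -282.
Then Σ (y_i + y_{i+1})·c_i = 1800, so ȳ = 1800 / (6·(-282)) = -50/47.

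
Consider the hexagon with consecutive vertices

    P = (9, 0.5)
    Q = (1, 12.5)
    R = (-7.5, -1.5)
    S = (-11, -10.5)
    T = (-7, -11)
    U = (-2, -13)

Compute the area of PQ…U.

249.5

Apply the shoelace formula: 2A = Σ (x_i·y_{i+1} − x_{i+1}·y_i), indices taken mod 6.
P→Q: (9)(12.5) − (1)(0.5) = 112
Q→R: (1)(-1.5) − (-7.5)(12.5) = 92.25
R→S: (-7.5)(-10.5) − (-11)(-1.5) = 62.25
S→T: (-11)(-11) − (-7)(-10.5) = 47.5
T→U: (-7)(-13) − (-2)(-11) = 69
U→P: (-2)(0.5) − (9)(-13) = 116
Σ = 499
Area = |Σ|/2 = 249.5.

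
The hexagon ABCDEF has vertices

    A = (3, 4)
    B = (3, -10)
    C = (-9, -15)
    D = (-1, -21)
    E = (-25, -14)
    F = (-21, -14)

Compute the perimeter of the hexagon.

|AB| = √((0)² + (-14)²) = √196 = 14
|BC| = √((-12)² + (-5)²) = √169 = 13
|CD| = √((8)² + (-6)²) = √100 = 10
|DE| = √((-24)² + (7)²) = √625 = 25
|EF| = √((4)² + (0)²) = √16 = 4
|FA| = √((24)² + (18)²) = √900 = 30
Perimeter = 14 + 13 + 10 + 25 + 4 + 30 = 96.

96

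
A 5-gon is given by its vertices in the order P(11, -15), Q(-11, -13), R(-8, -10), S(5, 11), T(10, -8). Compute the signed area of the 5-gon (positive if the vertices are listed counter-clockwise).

-276

Apply the surveyor's formula: 2A = Σ (x_i·y_{i+1} − x_{i+1}·y_i), indices taken mod 5.
Cross-terms: -308, 6, -38, -150, -62  ⇒  Σ = -552
Signed area = Σ/2 = -276 (negative ⇒ clockwise traversal).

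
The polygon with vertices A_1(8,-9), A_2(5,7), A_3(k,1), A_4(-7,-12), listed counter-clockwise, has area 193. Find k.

-6

The doubled signed area Σ (x_i y_{i+1} − x_{i+1} y_i) is linear in k.
With k=0 it equals 272; the coefficient of k is -19 (from the two edges through A_3).
So -19·k + 272 = 2·193 = 386 ⇒ k = -6.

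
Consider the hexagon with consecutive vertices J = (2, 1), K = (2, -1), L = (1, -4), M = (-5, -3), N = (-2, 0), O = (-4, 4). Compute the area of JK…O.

30

Apply the shoelace (surveyor's) formula: 2A = Σ (x_i·y_{i+1} − x_{i+1}·y_i), indices taken mod 6.
Σ = (-4) + (-7) + (-23) + (-6) + (-8) + (-12) = -60
Area = |Σ|/2 = 30.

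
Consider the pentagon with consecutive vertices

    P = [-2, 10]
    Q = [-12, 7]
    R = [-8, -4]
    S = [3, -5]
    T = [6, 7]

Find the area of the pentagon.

P→Q: (-2)(7) − (-12)(10) = 106
Q→R: (-12)(-4) − (-8)(7) = 104
R→S: (-8)(-5) − (3)(-4) = 52
S→T: (3)(7) − (6)(-5) = 51
T→P: (6)(10) − (-2)(7) = 74
Σ = 387
Area = |Σ|/2 = 193.5.

193.5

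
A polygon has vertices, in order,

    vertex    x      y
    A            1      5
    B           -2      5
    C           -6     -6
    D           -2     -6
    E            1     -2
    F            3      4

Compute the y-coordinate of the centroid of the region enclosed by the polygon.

Apply the surveyor's formula. First the cross-terms c_i = x_i·y_{i+1} − x_{i+1}·y_i:
  15, 42, 24, 10, 10, 11  ⇒  2A = 112, A = 56.
Then Σ (y_i + y_{i+1})·c_i = -141, so ȳ = -141 / (6·56) = -47/112.

-47/112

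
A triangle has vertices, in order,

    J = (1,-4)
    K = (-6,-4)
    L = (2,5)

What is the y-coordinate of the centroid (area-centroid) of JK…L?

-1

Apply the shoelace (surveyor's) formula. First the cross-terms c_i = x_i·y_{i+1} − x_{i+1}·y_i:
  -28, -22, -13  ⇒  2A = -63, A = -31.5.
Then Σ (y_i + y_{i+1})·c_i = 189, so ȳ = 189 / (6·(-31.5)) = -1.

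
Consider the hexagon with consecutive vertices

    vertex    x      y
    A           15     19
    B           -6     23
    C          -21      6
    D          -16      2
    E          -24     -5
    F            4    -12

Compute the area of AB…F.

826

Apply the surveyor's formula: 2A = Σ (x_i·y_{i+1} − x_{i+1}·y_i), indices taken mod 6.
A→B: (15)(23) − (-6)(19) = 459
B→C: (-6)(6) − (-21)(23) = 447
C→D: (-21)(2) − (-16)(6) = 54
D→E: (-16)(-5) − (-24)(2) = 128
E→F: (-24)(-12) − (4)(-5) = 308
F→A: (4)(19) − (15)(-12) = 256
Σ = 1652
Area = |Σ|/2 = 826.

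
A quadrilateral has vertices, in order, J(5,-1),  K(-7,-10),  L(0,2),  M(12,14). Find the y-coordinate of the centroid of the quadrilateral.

Apply Gauss's area formula. First the cross-terms c_i = x_i·y_{i+1} − x_{i+1}·y_i:
  -57, -14, -24, -82  ⇒  2A = -177, A = -88.5.
Then Σ (y_i + y_{i+1})·c_i = -711, so ȳ = -711 / (6·(-88.5)) = 79/59.

79/59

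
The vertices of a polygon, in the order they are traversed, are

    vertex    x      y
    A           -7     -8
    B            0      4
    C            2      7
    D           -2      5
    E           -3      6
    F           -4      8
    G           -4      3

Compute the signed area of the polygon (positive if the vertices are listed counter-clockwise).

Apply the surveyor's formula: 2A = Σ (x_i·y_{i+1} − x_{i+1}·y_i), indices taken mod 7.
Σ = (-28) + (-8) + (24) + (3) + (0) + (20) + (53) = 64
Signed area = Σ/2 = 32 (positive ⇒ counter-clockwise traversal).

32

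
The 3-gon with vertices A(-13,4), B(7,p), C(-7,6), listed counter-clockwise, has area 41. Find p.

Write out the shoelace sum; only the two edges meeting at B involve p:
2·Area = [((-13)·p − 7·4) + (7·6 − (-7)·p)] + 50
       = -6·p + 64 = 82
⇒ p = -3.

-3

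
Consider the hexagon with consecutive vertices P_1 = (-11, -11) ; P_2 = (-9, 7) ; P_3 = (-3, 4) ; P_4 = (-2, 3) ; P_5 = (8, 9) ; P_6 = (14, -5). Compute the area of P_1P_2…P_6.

304.5

Apply Gauss's area formula: 2A = Σ (x_i·y_{i+1} − x_{i+1}·y_i), indices taken mod 6.
P_1→P_2: (-11)(7) − (-9)(-11) = -176
P_2→P_3: (-9)(4) − (-3)(7) = -15
P_3→P_4: (-3)(3) − (-2)(4) = -1
P_4→P_5: (-2)(9) − (8)(3) = -42
P_5→P_6: (8)(-5) − (14)(9) = -166
P_6→P_1: (14)(-11) − (-11)(-5) = -209
Σ = -609
Area = |Σ|/2 = 304.5.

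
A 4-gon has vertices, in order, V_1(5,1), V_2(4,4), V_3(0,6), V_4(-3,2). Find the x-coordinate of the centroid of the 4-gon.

32/27

Apply the surveyor's formula. First the cross-terms c_i = x_i·y_{i+1} − x_{i+1}·y_i:
  16, 24, 18, -13  ⇒  2A = 45, A = 22.5.
Then Σ (x_i + x_{i+1})·c_i = 160, so x̄ = 160 / (6·22.5) = 32/27.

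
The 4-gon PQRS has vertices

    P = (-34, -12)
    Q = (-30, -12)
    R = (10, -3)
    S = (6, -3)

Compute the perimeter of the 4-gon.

90

|PQ| = √((4)² + (0)²) = √16 = 4
|QR| = √((40)² + (9)²) = √1681 = 41
|RS| = √((-4)² + (0)²) = √16 = 4
|SP| = √((-40)² + (-9)²) = √1681 = 41
Perimeter = 4 + 41 + 4 + 41 = 90.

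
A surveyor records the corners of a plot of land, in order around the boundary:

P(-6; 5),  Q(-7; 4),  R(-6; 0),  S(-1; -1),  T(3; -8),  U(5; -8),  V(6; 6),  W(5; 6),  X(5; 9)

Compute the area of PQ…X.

Apply Gauss's area formula: 2A = Σ (x_i·y_{i+1} − x_{i+1}·y_i), indices taken mod 9.
P→Q: (-6)(4) − (-7)(5) = 11
Q→R: (-7)(0) − (-6)(4) = 24
R→S: (-6)(-1) − (-1)(0) = 6
S→T: (-1)(-8) − (3)(-1) = 11
T→U: (3)(-8) − (5)(-8) = 16
U→V: (5)(6) − (6)(-8) = 78
V→W: (6)(6) − (5)(6) = 6
W→X: (5)(9) − (5)(6) = 15
X→P: (5)(5) − (-6)(9) = 79
Σ = 246
Area = |Σ|/2 = 123.

123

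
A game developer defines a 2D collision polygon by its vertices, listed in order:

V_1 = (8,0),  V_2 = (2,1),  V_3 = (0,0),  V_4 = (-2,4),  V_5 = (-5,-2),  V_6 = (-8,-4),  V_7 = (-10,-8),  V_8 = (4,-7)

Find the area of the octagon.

Σ = (8) + (0) + (0) + (24) + (4) + (24) + (102) + (56) = 218
Area = |Σ|/2 = 109.

109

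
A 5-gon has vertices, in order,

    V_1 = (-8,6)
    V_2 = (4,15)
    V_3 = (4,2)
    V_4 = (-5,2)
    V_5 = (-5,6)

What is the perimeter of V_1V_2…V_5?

|V_1V_2| = √((12)² + (9)²) = √225 = 15
|V_2V_3| = √((0)² + (-13)²) = √169 = 13
|V_3V_4| = √((-9)² + (0)²) = √81 = 9
|V_4V_5| = √((0)² + (4)²) = √16 = 4
|V_5V_1| = √((-3)² + (0)²) = √9 = 3
Perimeter = 15 + 13 + 9 + 4 + 3 = 44.

44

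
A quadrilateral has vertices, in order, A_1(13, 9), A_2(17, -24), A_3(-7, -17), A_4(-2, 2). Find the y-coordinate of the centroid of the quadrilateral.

-998/117

Apply the shoelace formula. First the cross-terms c_i = x_i·y_{i+1} − x_{i+1}·y_i:
  -465, -457, -48, -44  ⇒  2A = -1014, A = -507.
Then Σ (y_i + y_{i+1})·c_i = 25948, so ȳ = 25948 / (6·(-507)) = -998/117.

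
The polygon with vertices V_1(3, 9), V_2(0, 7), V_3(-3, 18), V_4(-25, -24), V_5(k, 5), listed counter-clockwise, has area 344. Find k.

8

Write out the shoelace sum; only the two edges meeting at V_5 involve k:
2·Area = [((-25)·5 − k·(-24)) + (k·9 − 3·5)] + 564
       = 33·k + 424 = 688
⇒ k = 8.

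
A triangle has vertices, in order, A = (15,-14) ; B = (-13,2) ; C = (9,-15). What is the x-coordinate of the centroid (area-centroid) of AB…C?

11/3

Apply the shoelace formula. First the cross-terms c_i = x_i·y_{i+1} − x_{i+1}·y_i:
  -152, 177, 99  ⇒  2A = 124, A = 62.
Then Σ (x_i + x_{i+1})·c_i = 1364, so x̄ = 1364 / (6·62) = 11/3.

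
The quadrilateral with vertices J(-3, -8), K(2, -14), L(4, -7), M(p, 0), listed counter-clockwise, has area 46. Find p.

Write out the shoelace sum; only the two edges meeting at M involve p:
2·Area = [(4·0 − p·(-7)) + (p·(-8) − (-3)·0)] + 100
       = -1·p + 100 = 92
⇒ p = 8.

8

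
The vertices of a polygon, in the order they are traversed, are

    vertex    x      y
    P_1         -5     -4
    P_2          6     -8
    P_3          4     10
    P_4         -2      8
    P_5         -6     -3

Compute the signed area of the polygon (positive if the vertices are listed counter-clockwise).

135.5

Apply the shoelace formula: 2A = Σ (x_i·y_{i+1} − x_{i+1}·y_i), indices taken mod 5.
Cross-terms: 64, 92, 52, 54, 9  ⇒  Σ = 271
Signed area = Σ/2 = 135.5 (positive ⇒ counter-clockwise traversal).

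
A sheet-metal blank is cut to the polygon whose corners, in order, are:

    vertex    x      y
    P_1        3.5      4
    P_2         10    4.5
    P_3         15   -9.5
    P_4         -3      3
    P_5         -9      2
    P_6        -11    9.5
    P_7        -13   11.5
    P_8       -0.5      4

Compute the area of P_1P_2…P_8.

Apply the shoelace (surveyor's) formula: 2A = Σ (x_i·y_{i+1} − x_{i+1}·y_i), indices taken mod 8.
P_1→P_2: (3.5)(4.5) − (10)(4) = -24.25
P_2→P_3: (10)(-9.5) − (15)(4.5) = -162.5
P_3→P_4: (15)(3) − (-3)(-9.5) = 16.5
P_4→P_5: (-3)(2) − (-9)(3) = 21
P_5→P_6: (-9)(9.5) − (-11)(2) = -63.5
P_6→P_7: (-11)(11.5) − (-13)(9.5) = -3
P_7→P_8: (-13)(4) − (-0.5)(11.5) = -46.25
P_8→P_1: (-0.5)(4) − (3.5)(4) = -16
Σ = -278
Area = |Σ|/2 = 139.

139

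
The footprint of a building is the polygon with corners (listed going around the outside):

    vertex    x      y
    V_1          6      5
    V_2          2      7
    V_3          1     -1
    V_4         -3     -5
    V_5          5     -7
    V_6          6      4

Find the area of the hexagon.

Apply Gauss's area formula: 2A = Σ (x_i·y_{i+1} − x_{i+1}·y_i), indices taken mod 6.
Cross-terms: 32, -9, -8, 46, 62, 6  ⇒  Σ = 129
Area = |Σ|/2 = 64.5.

64.5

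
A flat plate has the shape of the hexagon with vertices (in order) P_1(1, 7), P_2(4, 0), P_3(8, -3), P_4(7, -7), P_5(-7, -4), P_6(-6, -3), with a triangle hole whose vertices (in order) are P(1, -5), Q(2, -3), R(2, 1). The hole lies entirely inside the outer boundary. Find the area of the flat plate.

95

Outer boundary:
Apply the surveyor's formula: 2A = Σ (x_i·y_{i+1} − x_{i+1}·y_i), indices taken mod 6.
Σ = (-28) + (-12) + (-35) + (-77) + (-3) + (-39) = -194
Area = |Σ|/2 = 97.
Hole:
Apply the surveyor's formula: 2A = Σ (x_i·y_{i+1} − x_{i+1}·y_i), indices taken mod 3.
Σ = (7) + (8) + (-11) = 4
Area = |Σ|/2 = 2.
Net area = 97 − 2 = 95.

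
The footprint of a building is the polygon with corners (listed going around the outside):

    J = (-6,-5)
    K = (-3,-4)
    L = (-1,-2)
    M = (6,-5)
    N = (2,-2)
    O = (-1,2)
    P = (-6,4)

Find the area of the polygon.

Σ = (9) + (2) + (17) + (-2) + (2) + (8) + (54) = 90
Area = |Σ|/2 = 45.

45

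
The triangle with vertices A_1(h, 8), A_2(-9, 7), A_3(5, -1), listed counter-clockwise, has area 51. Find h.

Write out the shoelace sum; only the two edges meeting at A_1 involve h:
2·Area = [(5·8 − h·(-1)) + (h·7 − (-9)·8)] + -26
       = 8·h + 86 = 102
⇒ h = 2.

2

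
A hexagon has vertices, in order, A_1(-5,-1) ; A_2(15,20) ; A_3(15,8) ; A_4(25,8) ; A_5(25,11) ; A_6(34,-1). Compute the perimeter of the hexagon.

|A_1A_2| = √((20)² + (21)²) = √841 = 29
|A_2A_3| = √((0)² + (-12)²) = √144 = 12
|A_3A_4| = √((10)² + (0)²) = √100 = 10
|A_4A_5| = √((0)² + (3)²) = √9 = 3
|A_5A_6| = √((9)² + (-12)²) = √225 = 15
|A_6A_1| = √((-39)² + (0)²) = √1521 = 39
Perimeter = 29 + 12 + 10 + 3 + 15 + 39 = 108.

108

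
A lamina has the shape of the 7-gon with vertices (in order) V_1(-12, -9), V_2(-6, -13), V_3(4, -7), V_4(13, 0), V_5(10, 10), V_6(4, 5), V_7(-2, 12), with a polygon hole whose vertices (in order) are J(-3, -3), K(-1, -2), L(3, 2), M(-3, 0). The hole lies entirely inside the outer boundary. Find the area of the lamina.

312.5

Outer boundary:
Apply the shoelace (surveyor's) formula: 2A = Σ (x_i·y_{i+1} − x_{i+1}·y_i), indices taken mod 7.
Σ = (102) + (94) + (91) + (130) + (10) + (58) + (162) = 647
Area = |Σ|/2 = 323.5.
Hole:
Apply the shoelace formula: 2A = Σ (x_i·y_{i+1} − x_{i+1}·y_i), indices taken mod 4.
J→K: (-3)(-2) − (-1)(-3) = 3
K→L: (-1)(2) − (3)(-2) = 4
L→M: (3)(0) − (-3)(2) = 6
M→J: (-3)(-3) − (-3)(0) = 9
Σ = 22
Area = |Σ|/2 = 11.
Net area = 323.5 − 11 = 312.5.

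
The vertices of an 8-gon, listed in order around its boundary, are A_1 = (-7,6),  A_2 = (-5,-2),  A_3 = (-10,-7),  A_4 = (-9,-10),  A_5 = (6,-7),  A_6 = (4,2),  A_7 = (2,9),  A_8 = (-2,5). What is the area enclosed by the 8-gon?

Cross-terms: 44, 15, 37, 123, 40, 32, 28, 23  ⇒  Σ = 342
Area = |Σ|/2 = 171.

171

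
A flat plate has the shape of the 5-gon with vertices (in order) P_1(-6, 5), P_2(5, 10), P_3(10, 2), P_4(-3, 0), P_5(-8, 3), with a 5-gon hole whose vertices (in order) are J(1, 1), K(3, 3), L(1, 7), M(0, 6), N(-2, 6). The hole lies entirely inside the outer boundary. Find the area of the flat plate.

Outer boundary:
Apply Gauss's area formula: 2A = Σ (x_i·y_{i+1} − x_{i+1}·y_i), indices taken mod 5.
Cross-terms: -85, -90, 6, -9, -22  ⇒  Σ = -200
Area = |Σ|/2 = 100.
Hole:
Cross-terms: 0, 18, 6, 12, -8  ⇒  Σ = 28
Area = |Σ|/2 = 14.
Net area = 100 − 14 = 86.

86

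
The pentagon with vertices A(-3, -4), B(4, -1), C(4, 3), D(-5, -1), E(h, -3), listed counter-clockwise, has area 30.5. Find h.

-3

Write out the shoelace sum; only the two edges meeting at E involve h:
2·Area = [((-5)·(-3) − h·(-1)) + (h·(-4) − (-3)·(-3))] + 46
       = -3·h + 52 = 61
⇒ h = -3.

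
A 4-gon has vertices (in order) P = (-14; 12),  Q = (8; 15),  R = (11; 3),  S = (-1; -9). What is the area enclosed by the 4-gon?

Apply the shoelace (surveyor's) formula: 2A = Σ (x_i·y_{i+1} − x_{i+1}·y_i), indices taken mod 4.
P→Q: (-14)(15) − (8)(12) = -306
Q→R: (8)(3) − (11)(15) = -141
R→S: (11)(-9) − (-1)(3) = -96
S→P: (-1)(12) − (-14)(-9) = -138
Σ = -681
Area = |Σ|/2 = 340.5.

340.5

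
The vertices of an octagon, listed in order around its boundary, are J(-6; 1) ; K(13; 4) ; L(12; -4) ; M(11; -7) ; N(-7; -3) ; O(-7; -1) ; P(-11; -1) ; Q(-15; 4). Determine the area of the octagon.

163.5

Apply the shoelace (surveyor's) formula: 2A = Σ (x_i·y_{i+1} − x_{i+1}·y_i), indices taken mod 8.
J→K: (-6)(4) − (13)(1) = -37
K→L: (13)(-4) − (12)(4) = -100
L→M: (12)(-7) − (11)(-4) = -40
M→N: (11)(-3) − (-7)(-7) = -82
N→O: (-7)(-1) − (-7)(-3) = -14
O→P: (-7)(-1) − (-11)(-1) = -4
P→Q: (-11)(4) − (-15)(-1) = -59
Q→J: (-15)(1) − (-6)(4) = 9
Σ = -327
Area = |Σ|/2 = 163.5.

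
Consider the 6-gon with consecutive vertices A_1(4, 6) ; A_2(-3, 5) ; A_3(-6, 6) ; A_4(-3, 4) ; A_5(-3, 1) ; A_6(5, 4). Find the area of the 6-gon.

Cross-terms: 38, 12, -6, 9, -17, 14  ⇒  Σ = 50
Area = |Σ|/2 = 25.

25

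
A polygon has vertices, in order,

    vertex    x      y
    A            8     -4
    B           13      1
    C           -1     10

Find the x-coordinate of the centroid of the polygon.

Apply Gauss's area formula. First the cross-terms c_i = x_i·y_{i+1} − x_{i+1}·y_i:
  60, 131, -76  ⇒  2A = 115, A = 57.5.
Then Σ (x_i + x_{i+1})·c_i = 2300, so x̄ = 2300 / (6·57.5) = 20/3.

20/3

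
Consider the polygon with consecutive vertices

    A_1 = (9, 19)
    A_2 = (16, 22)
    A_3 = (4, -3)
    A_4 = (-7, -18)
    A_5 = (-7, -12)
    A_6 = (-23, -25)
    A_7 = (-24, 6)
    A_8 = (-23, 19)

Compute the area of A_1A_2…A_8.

1071

Apply the shoelace (surveyor's) formula: 2A = Σ (x_i·y_{i+1} − x_{i+1}·y_i), indices taken mod 8.
Σ = (-106) + (-136) + (-93) + (-42) + (-101) + (-738) + (-318) + (-608) = -2142
Area = |Σ|/2 = 1071.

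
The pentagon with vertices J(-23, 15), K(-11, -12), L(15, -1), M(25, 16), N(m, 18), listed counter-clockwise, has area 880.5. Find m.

The doubled signed area Σ (x_i y_{i+1} − x_{i+1} y_i) is linear in m.
With m=0 it equals 1761; the coefficient of m is -1 (from the two edges through N).
So -1·m + 1761 = 2·880.5 = 1761 ⇒ m = 0.

0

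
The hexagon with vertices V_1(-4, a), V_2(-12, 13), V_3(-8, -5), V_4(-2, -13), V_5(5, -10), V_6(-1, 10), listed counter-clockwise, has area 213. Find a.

5

The doubled signed area Σ (x_i y_{i+1} − x_{i+1} y_i) is linear in a.
With a=0 it equals 371; the coefficient of a is 11 (from the two edges through V_1).
So 11·a + 371 = 2·213 = 426 ⇒ a = 5.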